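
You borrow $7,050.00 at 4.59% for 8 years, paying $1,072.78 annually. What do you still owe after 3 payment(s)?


Formula: Balance = PV*(1+r)^k - PMT*((1+r)^k - 1)/r
Growth: (1 + 0.0459)^3 = 1.144117
Accumulated factor: ((1+r)^k - 1)/r = 3.139807
Balance = $7,050.00 * 1.144117 - $1,072.78 * 3.139807
Balance = $4,697.70

$4,697.70


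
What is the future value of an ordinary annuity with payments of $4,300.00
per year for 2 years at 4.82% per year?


Formula: FV = PMT * ((1+r)^n - 1) / r
Growth factor: (1 + 0.0482)^2 = 1.098723
Numerator: 1.098723 - 1 = 0.098723
FV = $4,300.00 * 0.098723 / 0.0482 = $8,807.26

$8,807.26


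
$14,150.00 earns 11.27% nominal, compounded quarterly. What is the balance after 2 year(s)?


Formula: FV = P * (1 + r/m)^(m*t)
Period rate: r/m = 0.1127 / 4 = 0.028175
Total periods: m*t = 4 * 2 = 8
Growth factor: (1 + 0.028175)^8 = 1.248925
FV = $14,150.00 * 1.248925 = $17,672.29

$17,672.29


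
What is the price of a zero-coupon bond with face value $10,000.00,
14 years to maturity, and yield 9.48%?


Formula: Price = FV / (1 + r)^n
Substituting: Price = $10,000.00 / (1 + 0.0948)^14
Discount factor: (1.0948)^14 = 3.553751
Price = $10,000.00 / 3.553751 = $2,813.93

$2,813.93


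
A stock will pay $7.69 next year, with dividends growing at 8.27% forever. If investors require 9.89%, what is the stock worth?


Formula: P = D1 / (r - g)
Spread: r - g = 0.0989 - 0.0827 = 0.0162
Substituting: P = $7.69 / 0.0162
P = $474.69

$474.69


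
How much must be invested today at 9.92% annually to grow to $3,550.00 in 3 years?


Formula: PV = FV / (1 + r)^n
Substituting: PV = $3,550.00 / (1 + 0.0992)^3
Discount factor: (1.0992)^3 = 1.328098
PV = $3,550.00 / 1.328098 = $2,673.00

$2,673.00


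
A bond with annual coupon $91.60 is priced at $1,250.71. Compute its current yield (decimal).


Formula: Current yield = annual coupon / price
Substituting: CY = $91.60 / $1,250.71
CY = 0.073238

0.073238


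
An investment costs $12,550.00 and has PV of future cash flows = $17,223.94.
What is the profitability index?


Formula: PI = PV(cash flows) / initial investment
Substituting: PI = $17,223.94 / $12,550.00
PI = 1.3724

1.3724


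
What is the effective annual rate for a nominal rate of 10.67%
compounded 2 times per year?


Formula: EAR = (1 + r/m)^m - 1
Period rate: r/m = 0.1067 / 2 = 0.05335
Compounding: (1 + 0.05335)^2 = 1.109546
EAR = 1.109546 - 1 = 0.109546

0.109546


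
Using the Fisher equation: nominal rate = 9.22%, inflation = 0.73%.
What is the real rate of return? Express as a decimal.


Formula: (1 + r_real) = (1 + r_nom) / (1 + inflation)
Substituting: (1 + r_real) = 1.0922 / 1.0073
(1 + r_real) = 1.084285
r_real = 1.084285 - 1 = 0.084285

0.084285


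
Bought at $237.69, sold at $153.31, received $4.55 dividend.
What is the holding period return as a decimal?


Formula: HPR = (P1 - P0 + D) / P0
Gain: $153.31 - $237.69 + $4.55 = -$79.83
HPR = -$79.83 / $237.69 = -0.3359

-0.3359


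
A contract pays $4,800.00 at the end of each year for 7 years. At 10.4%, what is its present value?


Formula: PV = PMT * (1 - (1+r)^(-n)) / r
Discount factor: (1 + 0.104)^(-7) = 0.500284
Bracket: 1 - 0.500284 = 0.499716
PV = $4,800.00 * 0.499716 / 0.104 = $23,063.82

$23,063.82


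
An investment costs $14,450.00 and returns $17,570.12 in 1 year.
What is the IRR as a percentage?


Formula: IRR = C1/C0 - 1
Substituting: IRR = $17,570.12 / $14,450.00 - 1
Ratio: 1.215925 - 1 = 0.215925
IRR = 21.5925%

21.5925%


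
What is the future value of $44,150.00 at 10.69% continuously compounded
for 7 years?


Formula: FV = P * e^(r*t)
Exponent: r*t = 0.1069 * 7 = 0.7483
e^(0.7483) = 2.113404
FV = $44,150.00 * 2.113404 = $93,306.79

$93,306.79


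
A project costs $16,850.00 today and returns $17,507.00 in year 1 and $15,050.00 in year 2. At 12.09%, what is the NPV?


Formula: NPV = C0 + C1/(1+r) + C2/(1+r)^2
Discount C1: $17,507.00 / (1 + 0.1209) = $15,618.70
Discount C2: $15,050.00 / (1 + 0.1209)^2 = $11,978.51
NPV = -$16,850.00 + $15,618.70 + $11,978.51 = $10,747.21

$10,747.21


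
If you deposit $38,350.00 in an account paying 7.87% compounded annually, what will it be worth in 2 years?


Formula: FV = P * (1 + r)^n
Substituting: FV = $38,350.00 * (1 + 0.0787)^2
Growth factor: (1.0787)^2 = 1.163594
FV = $38,350.00 * 1.163594 = $44,623.82

$44,623.82


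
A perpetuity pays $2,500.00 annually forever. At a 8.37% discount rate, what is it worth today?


Formula: PV = C / r
Substituting: PV = $2,500.00 / 0.0837
PV = $29,868.58

$29,868.58


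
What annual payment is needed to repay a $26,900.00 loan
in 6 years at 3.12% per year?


Formula: PMT = PV * r / (1 - (1+r)^(-n))
Denominator: 1 - (1 + 0.0312)^(-6) = 0.168346
Numerator: $26,900.00 * 0.0312 = 839.28
PMT = 839.28 / 0.168346 = $4,985.44

$4,985.44


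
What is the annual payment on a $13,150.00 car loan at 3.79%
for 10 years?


Formula: PMT = PV * r / (1 - (1+r)^(-n))
Denominator: 1 - (1 + 0.0379)^(-10) = 0.310642
Numerator: $13,150.00 * 0.0379 = 498.385
PMT = 498.385 / 0.310642 = $1,604.37

$1,604.37


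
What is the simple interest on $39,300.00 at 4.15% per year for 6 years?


Formula: I = P * r * t
Substituting: I = $39,300.00 * 0.0415 * 6
Step: I = $39,300.00 * 0.249
I = $9,785.70

$9,785.70


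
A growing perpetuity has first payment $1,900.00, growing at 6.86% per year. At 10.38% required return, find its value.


Formula: PV = C / (r - g)
Spread: r - g = 0.1038 - 0.0686 = 0.0352
Substituting: PV = $1,900.00 / 0.0352
PV = $53,977.27

$53,977.27


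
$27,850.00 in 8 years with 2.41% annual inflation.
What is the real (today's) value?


Formula: Real value = nominal / (1 + inflation)^years
Price level: (1 + 0.0241)^8 = 1.209871
Real value = $27,850.00 / 1.209871 = $23,018.99

$23,018.99


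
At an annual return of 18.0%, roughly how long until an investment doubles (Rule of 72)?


Formula: Years ≈ 72 / r
Substituting: Years ≈ 72 / 18.0
Years ≈ 4.0

4.0 years


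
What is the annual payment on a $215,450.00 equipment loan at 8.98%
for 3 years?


Formula: PMT = PV * r / (1 - (1+r)^(-n))
Denominator: 1 - (1 + 0.0898)^(-3) = 0.227391
Numerator: $215,450.00 * 0.0898 = 19347.41
PMT = 19347.41 / 0.227391 = $85,084.21

$85,084.21


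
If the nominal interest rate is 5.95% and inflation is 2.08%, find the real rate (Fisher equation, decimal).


Formula: (1 + r_real) = (1 + r_nom) / (1 + inflation)
Substituting: (1 + r_real) = 1.0595 / 1.0208
(1 + r_real) = 1.037911
r_real = 1.037911 - 1 = 0.037911

0.037911


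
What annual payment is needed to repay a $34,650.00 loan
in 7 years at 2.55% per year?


Formula: PMT = PV * r / (1 - (1+r)^(-n))
Denominator: 1 - (1 + 0.0255)^(-7) = 0.161602
Numerator: $34,650.00 * 0.0255 = 883.575
PMT = 883.575 / 0.161602 = $5,467.61

$5,467.61


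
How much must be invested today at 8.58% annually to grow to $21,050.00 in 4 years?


Formula: PV = FV / (1 + r)^n
Substituting: PV = $21,050.00 / (1 + 0.0858)^4
Discount factor: (1.0858)^4 = 1.389951
PV = $21,050.00 / 1.389951 = $15,144.42

$15,144.42


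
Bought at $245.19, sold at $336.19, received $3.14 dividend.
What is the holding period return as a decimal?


Formula: HPR = (P1 - P0 + D) / P0
Gain: $336.19 - $245.19 + $3.14 = $94.14
HPR = $94.14 / $245.19 = 0.3839

0.3839


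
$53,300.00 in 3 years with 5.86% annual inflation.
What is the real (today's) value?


Formula: Real value = nominal / (1 + inflation)^years
Price level: (1 + 0.0586)^3 = 1.186303
Real value = $53,300.00 / 1.186303 = $44,929.50

$44,929.50


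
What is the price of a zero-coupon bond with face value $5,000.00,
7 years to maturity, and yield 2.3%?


Formula: Price = FV / (1 + r)^n
Substituting: Price = $5,000.00 / (1 + 0.023)^7
Discount factor: (1.023)^7 = 1.172545
Price = $5,000.00 / 1.172545 = $4,264.23

$4,264.23


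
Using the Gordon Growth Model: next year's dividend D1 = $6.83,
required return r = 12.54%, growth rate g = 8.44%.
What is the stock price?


Formula: P = D1 / (r - g)
Spread: r - g = 0.1254 - 0.0844 = 0.041
Substituting: P = $6.83 / 0.041
P = $166.59

$166.59


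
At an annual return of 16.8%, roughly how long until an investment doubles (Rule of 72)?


Formula: Years ≈ 72 / r
Substituting: Years ≈ 72 / 16.8
Years ≈ 4.3

4.3 years


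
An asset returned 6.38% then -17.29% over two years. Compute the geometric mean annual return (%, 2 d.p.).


Formula: Geometric mean = ((1+r1)*(1+r2))^(1/2) - 1
Product: (1 + 0.0638) * (1 + -0.1729) = 1.0638 * 0.8271 = 0.879869
Square root: 0.879869^0.5 = 0.938013
Geometric mean = 0.938013 - 1 = -0.061987
As percentage: -6.20%

-6.20%


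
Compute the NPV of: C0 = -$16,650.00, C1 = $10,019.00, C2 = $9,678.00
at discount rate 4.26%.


Formula: NPV = C0 + C1/(1+r) + C2/(1+r)^2
Discount C1: $10,019.00 / (1 + 0.0426) = $9,609.63
Discount C2: $9,678.00 / (1 + 0.0426)^2 = $8,903.28
NPV = -$16,650.00 + $9,609.63 + $8,903.28 = $1,862.91

$1,862.91


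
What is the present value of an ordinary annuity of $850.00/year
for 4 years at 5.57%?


Formula: PV = PMT * (1 - (1+r)^(-n)) / r
Discount factor: (1 + 0.0557)^(-4) = 0.805078
Bracket: 1 - 0.805078 = 0.194922
PV = $850.00 * 0.194922 / 0.0557 = $2,974.57

$2,974.57


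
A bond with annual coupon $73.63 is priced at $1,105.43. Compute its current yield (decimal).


Formula: Current yield = annual coupon / price
Substituting: CY = $73.63 / $1,105.43
CY = 0.066608

0.066608


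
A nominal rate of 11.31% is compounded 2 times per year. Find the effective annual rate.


Formula: EAR = (1 + r/m)^m - 1
Period rate: r/m = 0.1131 / 2 = 0.05655
Compounding: (1 + 0.05655)^2 = 1.116298
EAR = 1.116298 - 1 = 0.116298

0.116298


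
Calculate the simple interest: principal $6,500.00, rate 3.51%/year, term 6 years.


Formula: I = P * r * t
Substituting: I = $6,500.00 * 0.0351 * 6
Step: I = $6,500.00 * 0.2106
I = $1,368.90

$1,368.90


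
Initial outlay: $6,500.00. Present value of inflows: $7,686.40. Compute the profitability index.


Formula: PI = PV(cash flows) / initial investment
Substituting: PI = $7,686.40 / $6,500.00
PI = 1.1825

1.1825


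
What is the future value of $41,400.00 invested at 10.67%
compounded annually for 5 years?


Formula: FV = P * (1 + r)^n
Substituting: FV = $41,400.00 * (1 + 0.1067)^5
Growth factor: (1.1067)^5 = 1.660158
FV = $41,400.00 * 1.660158 = $68,730.56

$68,730.56


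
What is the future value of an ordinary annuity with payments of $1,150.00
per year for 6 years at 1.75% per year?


Formula: FV = PMT * ((1+r)^n - 1) / r
Growth factor: (1 + 0.0175)^6 = 1.109702
Numerator: 1.109702 - 1 = 0.109702
FV = $1,150.00 * 0.109702 / 0.0175 = $7,209.01

$7,209.01


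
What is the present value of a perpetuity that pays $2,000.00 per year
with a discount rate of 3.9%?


Formula: PV = C / r
Substituting: PV = $2,000.00 / 0.039
PV = $51,282.05

$51,282.05


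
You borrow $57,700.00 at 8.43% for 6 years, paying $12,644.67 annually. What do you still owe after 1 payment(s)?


Formula: Balance = PV*(1+r)^k - PMT*((1+r)^k - 1)/r
Growth: (1 + 0.0843)^1 = 1.0843
Accumulated factor: ((1+r)^k - 1)/r = 1.0
Balance = $57,700.00 * 1.0843 - $12,644.67 * 1.0
Balance = $49,919.44

$49,919.44


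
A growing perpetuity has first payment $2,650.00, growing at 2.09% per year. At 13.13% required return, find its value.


Formula: PV = C / (r - g)
Spread: r - g = 0.1313 - 0.0209 = 0.1104
Substituting: PV = $2,650.00 / 0.1104
PV = $24,003.62

$24,003.62


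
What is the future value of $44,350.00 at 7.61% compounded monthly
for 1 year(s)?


Formula: FV = P * (1 + r/m)^(m*t)
Period rate: r/m = 0.0761 / 12 = 0.006342
Total periods: m*t = 12 * 1 = 12
Growth factor: (1 + 0.006342)^12 = 1.078811
FV = $44,350.00 * 1.078811 = $47,845.28

$47,845.28


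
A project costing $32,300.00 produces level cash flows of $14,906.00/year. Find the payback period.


Formula: Payback = investment / annual cash flow
Substituting: Payback = $32,300.00 / $14,906.00
Payback = 2.1669 years

2.1669 years


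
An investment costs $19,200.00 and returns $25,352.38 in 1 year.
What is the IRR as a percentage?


Formula: IRR = C1/C0 - 1
Substituting: IRR = $25,352.38 / $19,200.00 - 1
Ratio: 1.320436 - 1 = 0.320436
IRR = 32.0436%

32.0436%


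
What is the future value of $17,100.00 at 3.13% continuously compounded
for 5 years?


Formula: FV = P * e^(r*t)
Exponent: r*t = 0.0313 * 5 = 0.1565
e^(0.1565) = 1.169411
FV = $17,100.00 * 1.169411 = $19,996.92

$19,996.92


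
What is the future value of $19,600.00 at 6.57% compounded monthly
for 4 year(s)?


Formula: FV = P * (1 + r/m)^(m*t)
Period rate: r/m = 0.0657 / 12 = 0.005475
Total periods: m*t = 12 * 4 = 48
Growth factor: (1 + 0.005475)^48 = 1.299635
FV = $19,600.00 * 1.299635 = $25,472.84

$25,472.84


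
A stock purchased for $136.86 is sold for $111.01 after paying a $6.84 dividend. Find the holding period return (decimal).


Formula: HPR = (P1 - P0 + D) / P0
Gain: $111.01 - $136.86 + $6.84 = -$19.01
HPR = -$19.01 / $136.86 = -0.1389

-0.1389


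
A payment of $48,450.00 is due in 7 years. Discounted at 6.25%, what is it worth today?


Formula: PV = FV / (1 + r)^n
Substituting: PV = $48,450.00 / (1 + 0.0625)^7
Discount factor: (1.0625)^7 = 1.528631
PV = $48,450.00 / 1.528631 = $31,695.03

$31,695.03


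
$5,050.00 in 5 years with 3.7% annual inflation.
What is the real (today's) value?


Formula: Real value = nominal / (1 + inflation)^years
Price level: (1 + 0.037)^5 = 1.199206
Real value = $5,050.00 / 1.199206 = $4,211.12

$4,211.12


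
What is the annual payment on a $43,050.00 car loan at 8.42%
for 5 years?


Formula: PMT = PV * r / (1 - (1+r)^(-n))
Denominator: 1 - (1 + 0.0842)^(-5) = 0.332497
Numerator: $43,050.00 * 0.0842 = 3624.81
PMT = 3624.81 / 0.332497 = $10,901.77

$10,901.77


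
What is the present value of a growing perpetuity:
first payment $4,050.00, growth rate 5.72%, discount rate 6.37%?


Formula: PV = C / (r - g)
Spread: r - g = 0.0637 - 0.0572 = 0.0065
Substituting: PV = $4,050.00 / 0.0065
PV = $623,076.92

$623,076.92


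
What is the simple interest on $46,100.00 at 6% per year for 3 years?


Formula: I = P * r * t
Substituting: I = $46,100.00 * 0.06 * 3
Step: I = $46,100.00 * 0.18
I = $8,298.00

$8,298.00


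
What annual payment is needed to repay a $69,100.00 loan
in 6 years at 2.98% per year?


Formula: PMT = PV * r / (1 - (1+r)^(-n))
Denominator: 1 - (1 + 0.0298)^(-6) = 0.161539
Numerator: $69,100.00 * 0.0298 = 2059.18
PMT = 2059.18 / 0.161539 = $12,747.23

$12,747.23


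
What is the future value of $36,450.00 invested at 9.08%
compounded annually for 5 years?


Formula: FV = P * (1 + r)^n
Substituting: FV = $36,450.00 * (1 + 0.0908)^5
Growth factor: (1.0908)^5 = 1.544279
FV = $36,450.00 * 1.544279 = $56,288.95

$56,288.95


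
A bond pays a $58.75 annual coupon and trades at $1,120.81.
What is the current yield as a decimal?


Formula: Current yield = annual coupon / price
Substituting: CY = $58.75 / $1,120.81
CY = 0.052417

0.052417


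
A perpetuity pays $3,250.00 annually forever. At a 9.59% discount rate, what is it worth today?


Formula: PV = C / r
Substituting: PV = $3,250.00 / 0.0959
PV = $33,889.47

$33,889.47


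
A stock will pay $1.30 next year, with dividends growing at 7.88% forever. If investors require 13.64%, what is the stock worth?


Formula: P = D1 / (r - g)
Spread: r - g = 0.1364 - 0.0788 = 0.0576
Substituting: P = $1.30 / 0.0576
P = $22.57

$22.57


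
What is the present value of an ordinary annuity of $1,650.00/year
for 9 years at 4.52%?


Formula: PV = PMT * (1 - (1+r)^(-n)) / r
Discount factor: (1 + 0.0452)^(-9) = 0.671746
Bracket: 1 - 0.671746 = 0.328254
PV = $1,650.00 * 0.328254 / 0.0452 = $11,982.71

$11,982.71


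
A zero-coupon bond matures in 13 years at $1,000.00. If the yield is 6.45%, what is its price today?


Formula: Price = FV / (1 + r)^n
Substituting: Price = $1,000.00 / (1 + 0.0645)^13
Discount factor: (1.0645)^13 = 2.253687
Price = $1,000.00 / 2.253687 = $443.72

$443.72


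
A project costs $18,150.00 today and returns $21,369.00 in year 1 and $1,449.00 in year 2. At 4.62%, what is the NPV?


Formula: NPV = C0 + C1/(1+r) + C2/(1+r)^2
Discount C1: $21,369.00 / (1 + 0.0462) = $20,425.35
Discount C2: $1,449.00 / (1 + 0.0462)^2 = $1,323.85
NPV = -$18,150.00 + $20,425.35 + $1,323.85 = $3,599.20

$3,599.20


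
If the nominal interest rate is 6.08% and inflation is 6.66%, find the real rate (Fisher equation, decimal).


Formula: (1 + r_real) = (1 + r_nom) / (1 + inflation)
Substituting: (1 + r_real) = 1.0608 / 1.0666
(1 + r_real) = 0.994562
r_real = 0.994562 - 1 = -0.005438

-0.005438


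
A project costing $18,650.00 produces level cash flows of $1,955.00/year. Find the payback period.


Formula: Payback = investment / annual cash flow
Substituting: Payback = $18,650.00 / $1,955.00
Payback = 9.5396 years

9.5396 years


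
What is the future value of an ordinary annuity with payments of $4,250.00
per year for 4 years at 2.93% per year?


Formula: FV = PMT * ((1+r)^n - 1) / r
Growth factor: (1 + 0.0293)^4 = 1.122452
Numerator: 1.122452 - 1 = 0.122452
FV = $4,250.00 * 0.122452 / 0.0293 = $17,761.85

$17,761.85


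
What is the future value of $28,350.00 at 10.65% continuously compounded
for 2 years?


Formula: FV = P * e^(r*t)
Exponent: r*t = 0.1065 * 2 = 0.213
e^(0.213) = 1.237385
FV = $28,350.00 * 1.237385 = $35,079.85

$35,079.85


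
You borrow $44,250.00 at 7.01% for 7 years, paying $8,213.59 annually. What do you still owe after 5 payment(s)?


Formula: Balance = PV*(1+r)^k - PMT*((1+r)^k - 1)/r
Growth: (1 + 0.0701)^5 = 1.403207
Accumulated factor: ((1+r)^k - 1)/r = 5.751887
Balance = $44,250.00 * 1.403207 - $8,213.59 * 5.751887
Balance = $14,848.28

$14,848.28


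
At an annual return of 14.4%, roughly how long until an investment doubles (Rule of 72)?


Formula: Years ≈ 72 / r
Substituting: Years ≈ 72 / 14.4
Years ≈ 5.0

5.0 years


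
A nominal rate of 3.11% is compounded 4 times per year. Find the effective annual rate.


Formula: EAR = (1 + r/m)^m - 1
Period rate: r/m = 0.0311 / 4 = 0.007775
Compounding: (1 + 0.007775)^4 = 1.031465
EAR = 1.031465 - 1 = 0.031465

0.031465


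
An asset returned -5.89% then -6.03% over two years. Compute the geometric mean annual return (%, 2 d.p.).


Formula: Geometric mean = ((1+r1)*(1+r2))^(1/2) - 1
Product: (1 + -0.0589) * (1 + -0.0603) = 0.9411 * 0.9397 = 0.884352
Square root: 0.884352^0.5 = 0.9404
Geometric mean = 0.9404 - 1 = -0.0596
As percentage: -5.96%

-5.96%


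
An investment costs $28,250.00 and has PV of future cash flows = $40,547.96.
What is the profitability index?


Formula: PI = PV(cash flows) / initial investment
Substituting: PI = $40,547.96 / $28,250.00
PI = 1.4353

1.4353


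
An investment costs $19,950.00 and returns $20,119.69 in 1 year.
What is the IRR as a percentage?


Formula: IRR = C1/C0 - 1
Substituting: IRR = $20,119.69 / $19,950.00 - 1
Ratio: 1.008506 - 1 = 0.008506
IRR = 0.8506%

0.8506%


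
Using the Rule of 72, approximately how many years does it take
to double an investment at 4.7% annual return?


Formula: Years ≈ 72 / r
Substituting: Years ≈ 72 / 4.7
Years ≈ 15.3

15.3 years


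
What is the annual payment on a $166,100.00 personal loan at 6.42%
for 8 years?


Formula: PMT = PV * r / (1 - (1+r)^(-n))
Denominator: 1 - (1 + 0.0642)^(-8) = 0.392125
Numerator: $166,100.00 * 0.0642 = 10663.62
PMT = 10663.62 / 0.392125 = $27,194.41

$27,194.41


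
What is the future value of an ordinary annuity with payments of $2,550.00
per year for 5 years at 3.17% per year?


Formula: FV = PMT * ((1+r)^n - 1) / r
Growth factor: (1 + 0.0317)^5 = 1.168873
Numerator: 1.168873 - 1 = 0.168873
FV = $2,550.00 * 0.168873 / 0.0317 = $13,584.38

$13,584.38


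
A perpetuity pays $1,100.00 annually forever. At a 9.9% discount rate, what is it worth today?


Formula: PV = C / r
Substituting: PV = $1,100.00 / 0.099
PV = $11,111.11

$11,111.11


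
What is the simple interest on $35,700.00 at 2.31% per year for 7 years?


Formula: I = P * r * t
Substituting: I = $35,700.00 * 0.0231 * 7
Step: I = $35,700.00 * 0.1617
I = $5,772.69

$5,772.69


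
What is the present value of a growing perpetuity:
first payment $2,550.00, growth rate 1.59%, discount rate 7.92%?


Formula: PV = C / (r - g)
Spread: r - g = 0.0792 - 0.0159 = 0.0633
Substituting: PV = $2,550.00 / 0.0633
PV = $40,284.36

$40,284.36


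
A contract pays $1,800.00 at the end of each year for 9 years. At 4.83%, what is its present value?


Formula: PV = PMT * (1 - (1+r)^(-n)) / r
Discount factor: (1 + 0.0483)^(-9) = 0.654078
Bracket: 1 - 0.654078 = 0.345922
PV = $1,800.00 * 0.345922 / 0.0483 = $12,891.49

$12,891.49


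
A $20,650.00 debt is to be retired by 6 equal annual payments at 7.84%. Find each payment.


Formula: PMT = PV * r / (1 - (1+r)^(-n))
Denominator: 1 - (1 + 0.0784)^(-6) = 0.3642
Numerator: $20,650.00 * 0.0784 = 1618.96
PMT = 1618.96 / 0.3642 = $4,445.25

$4,445.25


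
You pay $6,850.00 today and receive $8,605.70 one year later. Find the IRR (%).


Formula: IRR = C1/C0 - 1
Substituting: IRR = $8,605.70 / $6,850.00 - 1
Ratio: 1.256307 - 1 = 0.256307
IRR = 25.6307%

25.6307%


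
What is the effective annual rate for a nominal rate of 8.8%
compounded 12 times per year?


Formula: EAR = (1 + r/m)^m - 1
Period rate: r/m = 0.088 / 12 = 0.007333
Compounding: (1 + 0.007333)^12 = 1.091638
EAR = 1.091638 - 1 = 0.091638

0.091638


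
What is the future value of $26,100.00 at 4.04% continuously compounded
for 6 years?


Formula: FV = P * e^(r*t)
Exponent: r*t = 0.0404 * 6 = 0.2424
e^(0.2424) = 1.274304
FV = $26,100.00 * 1.274304 = $33,259.33

$33,259.33


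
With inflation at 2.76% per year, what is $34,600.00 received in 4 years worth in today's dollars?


Formula: Real value = nominal / (1 + inflation)^years
Price level: (1 + 0.0276)^4 = 1.115055
Real value = $34,600.00 / 1.115055 = $31,029.85

$31,029.85


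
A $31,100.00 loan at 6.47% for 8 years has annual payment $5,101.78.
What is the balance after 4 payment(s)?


Formula: Balance = PV*(1+r)^k - PMT*((1+r)^k - 1)/r
Growth: (1 + 0.0647)^4 = 1.285017
Accumulated factor: ((1+r)^k - 1)/r = 4.405215
Balance = $31,100.00 * 1.285017 - $5,101.78 * 4.405215
Balance = $17,489.60

$17,489.60


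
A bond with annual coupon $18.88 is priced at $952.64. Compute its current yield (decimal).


Formula: Current yield = annual coupon / price
Substituting: CY = $18.88 / $952.64
CY = 0.019819

0.019819


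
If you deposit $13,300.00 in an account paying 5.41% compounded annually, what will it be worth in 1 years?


Formula: FV = P * (1 + r)^n
Substituting: FV = $13,300.00 * (1 + 0.0541)^1
Growth factor: (1.0541)^1 = 1.0541
FV = $13,300.00 * 1.0541 = $14,019.53

$14,019.53


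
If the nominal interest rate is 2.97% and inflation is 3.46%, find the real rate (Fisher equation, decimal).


Formula: (1 + r_real) = (1 + r_nom) / (1 + inflation)
Substituting: (1 + r_real) = 1.0297 / 1.0346
(1 + r_real) = 0.995264
r_real = 0.995264 - 1 = -0.004736

-0.004736


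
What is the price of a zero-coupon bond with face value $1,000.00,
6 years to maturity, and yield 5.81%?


Formula: Price = FV / (1 + r)^n
Substituting: Price = $1,000.00 / (1 + 0.0581)^6
Discount factor: (1.0581)^6 = 1.403332
Price = $1,000.00 / 1.403332 = $712.59

$712.59


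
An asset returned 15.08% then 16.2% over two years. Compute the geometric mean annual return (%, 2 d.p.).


Formula: Geometric mean = ((1+r1)*(1+r2))^(1/2) - 1
Product: (1 + 0.1508) * (1 + 0.162) = 1.1508 * 1.162 = 1.33723
Square root: 1.33723^0.5 = 1.156386
Geometric mean = 1.156386 - 1 = 0.156386
As percentage: 15.64%

15.64%


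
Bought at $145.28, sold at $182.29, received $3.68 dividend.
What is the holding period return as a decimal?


Formula: HPR = (P1 - P0 + D) / P0
Gain: $182.29 - $145.28 + $3.68 = $40.69
HPR = $40.69 / $145.28 = 0.2801

0.2801


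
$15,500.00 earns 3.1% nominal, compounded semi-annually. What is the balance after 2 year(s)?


Formula: FV = P * (1 + r/m)^(m*t)
Period rate: r/m = 0.031 / 2 = 0.0155
Total periods: m*t = 2 * 2 = 4
Growth factor: (1 + 0.0155)^4 = 1.063456
FV = $15,500.00 * 1.063456 = $16,483.58

$16,483.58


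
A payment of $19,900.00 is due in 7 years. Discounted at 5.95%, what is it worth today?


Formula: PV = FV / (1 + r)^n
Substituting: PV = $19,900.00 / (1 + 0.0595)^7
Discount factor: (1.0595)^7 = 1.498672
PV = $19,900.00 / 1.498672 = $13,278.42

$13,278.42


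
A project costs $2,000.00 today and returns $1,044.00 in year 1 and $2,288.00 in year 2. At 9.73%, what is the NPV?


Formula: NPV = C0 + C1/(1+r) + C2/(1+r)^2
Discount C1: $1,044.00 / (1 + 0.0973) = $951.43
Discount C2: $2,288.00 / (1 + 0.0973)^2 = $1,900.23
NPV = -$2,000.00 + $951.43 + $1,900.23 = $851.65

$851.65


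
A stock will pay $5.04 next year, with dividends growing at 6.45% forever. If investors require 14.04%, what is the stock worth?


Formula: P = D1 / (r - g)
Spread: r - g = 0.1404 - 0.0645 = 0.0759
Substituting: P = $5.04 / 0.0759
P = $66.40

$66.40


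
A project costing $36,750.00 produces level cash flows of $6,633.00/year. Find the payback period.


Formula: Payback = investment / annual cash flow
Substituting: Payback = $36,750.00 / $6,633.00
Payback = 5.5405 years

5.5405 years


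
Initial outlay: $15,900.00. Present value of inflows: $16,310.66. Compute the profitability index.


Formula: PI = PV(cash flows) / initial investment
Substituting: PI = $16,310.66 / $15,900.00
PI = 1.0258

1.0258


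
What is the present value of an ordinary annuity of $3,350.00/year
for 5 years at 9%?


Formula: PV = PMT * (1 - (1+r)^(-n)) / r
Discount factor: (1 + 0.09)^(-5) = 0.649931
Bracket: 1 - 0.649931 = 0.350069
PV = $3,350.00 * 0.350069 / 0.09 = $13,030.33

$13,030.33


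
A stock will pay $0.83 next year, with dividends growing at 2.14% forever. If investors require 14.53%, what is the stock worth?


Formula: P = D1 / (r - g)
Spread: r - g = 0.1453 - 0.0214 = 0.1239
Substituting: P = $0.83 / 0.1239
P = $6.70

$6.70


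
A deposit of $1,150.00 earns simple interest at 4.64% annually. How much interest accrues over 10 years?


Formula: I = P * r * t
Substituting: I = $1,150.00 * 0.0464 * 10
Step: I = $1,150.00 * 0.464
I = $533.60

$533.60


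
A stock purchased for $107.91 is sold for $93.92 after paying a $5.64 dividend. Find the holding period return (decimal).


Formula: HPR = (P1 - P0 + D) / P0
Gain: $93.92 - $107.91 + $5.64 = -$8.35
HPR = -$8.35 / $107.91 = -0.0774

-0.0774


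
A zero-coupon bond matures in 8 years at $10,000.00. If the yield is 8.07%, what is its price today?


Formula: Price = FV / (1 + r)^n
Substituting: Price = $10,000.00 / (1 + 0.0807)^8
Discount factor: (1.0807)^8 = 1.860549
Price = $10,000.00 / 1.860549 = $5,374.76

$5,374.76


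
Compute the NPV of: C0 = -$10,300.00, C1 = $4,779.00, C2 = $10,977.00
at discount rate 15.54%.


Formula: NPV = C0 + C1/(1+r) + C2/(1+r)^2
Discount C1: $4,779.00 / (1 + 0.1554) = $4,136.23
Discount C2: $10,977.00 / (1 + 0.1554)^2 = $8,222.79
NPV = -$10,300.00 + $4,136.23 + $8,222.79 = $2,059.01

$2,059.01


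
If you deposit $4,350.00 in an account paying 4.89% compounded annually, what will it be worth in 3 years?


Formula: FV = P * (1 + r)^n
Substituting: FV = $4,350.00 * (1 + 0.0489)^3
Growth factor: (1.0489)^3 = 1.153991
FV = $4,350.00 * 1.153991 = $5,019.86

$5,019.86


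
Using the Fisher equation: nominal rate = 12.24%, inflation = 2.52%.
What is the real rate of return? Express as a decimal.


Formula: (1 + r_real) = (1 + r_nom) / (1 + inflation)
Substituting: (1 + r_real) = 1.1224 / 1.0252
(1 + r_real) = 1.094811
r_real = 1.094811 - 1 = 0.094811

0.094811


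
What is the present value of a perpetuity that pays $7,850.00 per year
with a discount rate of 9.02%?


Formula: PV = C / r
Substituting: PV = $7,850.00 / 0.0902
PV = $87,028.82

$87,028.82


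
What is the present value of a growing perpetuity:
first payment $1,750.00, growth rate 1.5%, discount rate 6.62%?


Formula: PV = C / (r - g)
Spread: r - g = 0.0662 - 0.015 = 0.0512
Substituting: PV = $1,750.00 / 0.0512
PV = $34,179.69

$34,179.69


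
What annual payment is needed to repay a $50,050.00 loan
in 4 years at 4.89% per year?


Formula: PMT = PV * r / (1 - (1+r)^(-n))
Denominator: 1 - (1 + 0.0489)^(-4) = 0.173841
Numerator: $50,050.00 * 0.0489 = 2447.445
PMT = 2447.445 / 0.173841 = $14,078.64

$14,078.64


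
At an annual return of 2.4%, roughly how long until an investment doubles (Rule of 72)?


Formula: Years ≈ 72 / r
Substituting: Years ≈ 72 / 2.4
Years ≈ 30.0

30.0 years


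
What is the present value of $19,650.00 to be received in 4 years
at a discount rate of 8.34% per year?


Formula: PV = FV / (1 + r)^n
Substituting: PV = $19,650.00 / (1 + 0.0834)^4
Discount factor: (1.0834)^4 = 1.377702
PV = $19,650.00 / 1.377702 = $14,262.88

$14,262.88


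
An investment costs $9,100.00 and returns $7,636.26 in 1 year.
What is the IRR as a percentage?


Formula: IRR = C1/C0 - 1
Substituting: IRR = $7,636.26 / $9,100.00 - 1
Ratio: 0.839149 - 1 = -0.160851
IRR = -16.0851%

-16.0851%


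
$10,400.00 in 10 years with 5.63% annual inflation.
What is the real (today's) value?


Formula: Real value = nominal / (1 + inflation)^years
Price level: (1 + 0.0563)^10 = 1.72931
Real value = $10,400.00 / 1.72931 = $6,013.96

$6,013.96


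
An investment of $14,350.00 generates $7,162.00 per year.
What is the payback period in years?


Formula: Payback = investment / annual cash flow
Substituting: Payback = $14,350.00 / $7,162.00
Payback = 2.0036 years

2.0036 years


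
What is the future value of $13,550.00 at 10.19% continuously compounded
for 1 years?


Formula: FV = P * e^(r*t)
Exponent: r*t = 0.1019 * 1 = 0.1019
e^(0.1019) = 1.107273
FV = $13,550.00 * 1.107273 = $15,003.55

$15,003.55


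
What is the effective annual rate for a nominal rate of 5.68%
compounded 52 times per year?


Formula: EAR = (1 + r/m)^m - 1
Period rate: r/m = 0.0568 / 52 = 0.001092
Compounding: (1 + 0.001092)^52 = 1.058411
EAR = 1.058411 - 1 = 0.058411

0.058411


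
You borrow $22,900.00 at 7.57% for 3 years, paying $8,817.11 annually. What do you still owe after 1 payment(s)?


Formula: Balance = PV*(1+r)^k - PMT*((1+r)^k - 1)/r
Growth: (1 + 0.0757)^1 = 1.0757
Accumulated factor: ((1+r)^k - 1)/r = 1.0
Balance = $22,900.00 * 1.0757 - $8,817.11 * 1.0
Balance = $15,816.42

$15,816.42


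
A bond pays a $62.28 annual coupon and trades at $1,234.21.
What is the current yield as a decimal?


Formula: Current yield = annual coupon / price
Substituting: CY = $62.28 / $1,234.21
CY = 0.050461

0.050461


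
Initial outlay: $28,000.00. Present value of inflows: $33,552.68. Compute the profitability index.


Formula: PI = PV(cash flows) / initial investment
Substituting: PI = $33,552.68 / $28,000.00
PI = 1.1983

1.1983


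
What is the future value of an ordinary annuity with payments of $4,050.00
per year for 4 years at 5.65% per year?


Formula: FV = PMT * ((1+r)^n - 1) / r
Growth factor: (1 + 0.0565)^4 = 1.245885
Numerator: 1.245885 - 1 = 0.245885
FV = $4,050.00 * 0.245885 / 0.0565 = $17,625.39

$17,625.39


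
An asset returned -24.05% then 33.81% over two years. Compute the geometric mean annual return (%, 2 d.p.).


Formula: Geometric mean = ((1+r1)*(1+r2))^(1/2) - 1
Product: (1 + -0.2405) * (1 + 0.3381) = 0.7595 * 1.3381 = 1.016287
Square root: 1.016287^0.5 = 1.008111
Geometric mean = 1.008111 - 1 = 0.008111
As percentage: 0.81%

0.81%


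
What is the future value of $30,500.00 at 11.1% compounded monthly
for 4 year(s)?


Formula: FV = P * (1 + r/m)^(m*t)
Period rate: r/m = 0.111 / 12 = 0.00925
Total periods: m*t = 12 * 4 = 48
Growth factor: (1 + 0.00925)^48 = 1.555752
FV = $30,500.00 * 1.555752 = $47,450.44

$47,450.44


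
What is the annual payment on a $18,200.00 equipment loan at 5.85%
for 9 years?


Formula: PMT = PV * r / (1 - (1+r)^(-n))
Denominator: 1 - (1 + 0.0585)^(-9) = 0.40051
Numerator: $18,200.00 * 0.0585 = 1064.7
PMT = 1064.7 / 0.40051 = $2,658.36

$2,658.36


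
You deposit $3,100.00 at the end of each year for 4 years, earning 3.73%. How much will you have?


Formula: FV = PMT * ((1+r)^n - 1) / r
Growth factor: (1 + 0.0373)^4 = 1.157757
Numerator: 1.157757 - 1 = 0.157757
FV = $3,100.00 * 0.157757 / 0.0373 = $13,111.19

$13,111.19


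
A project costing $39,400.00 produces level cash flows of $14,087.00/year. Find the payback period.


Formula: Payback = investment / annual cash flow
Substituting: Payback = $39,400.00 / $14,087.00
Payback = 2.7969 years

2.7969 years


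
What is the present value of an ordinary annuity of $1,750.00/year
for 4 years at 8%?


Formula: PV = PMT * (1 - (1+r)^(-n)) / r
Discount factor: (1 + 0.08)^(-4) = 0.73503
Bracket: 1 - 0.73503 = 0.26497
PV = $1,750.00 * 0.26497 / 0.08 = $5,796.22

$5,796.22


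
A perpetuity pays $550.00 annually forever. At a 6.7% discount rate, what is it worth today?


Formula: PV = C / r
Substituting: PV = $550.00 / 0.067
PV = $8,208.96

$8,208.96


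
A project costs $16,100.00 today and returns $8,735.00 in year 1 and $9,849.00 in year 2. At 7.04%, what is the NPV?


Formula: NPV = C0 + C1/(1+r) + C2/(1+r)^2
Discount C1: $8,735.00 / (1 + 0.0704) = $8,160.50
Discount C2: $9,849.00 / (1 + 0.0704)^2 = $8,596.07
NPV = -$16,100.00 + $8,160.50 + $8,596.07 = $656.57

$656.57


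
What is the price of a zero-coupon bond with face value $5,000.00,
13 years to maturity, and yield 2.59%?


Formula: Price = FV / (1 + r)^n
Substituting: Price = $5,000.00 / (1 + 0.0259)^13
Discount factor: (1.0259)^13 = 1.394329
Price = $5,000.00 / 1.394329 = $3,585.95

$3,585.95


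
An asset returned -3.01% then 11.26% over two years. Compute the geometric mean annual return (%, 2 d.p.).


Formula: Geometric mean = ((1+r1)*(1+r2))^(1/2) - 1
Product: (1 + -0.0301) * (1 + 0.1126) = 0.9699 * 1.1126 = 1.079111
Square root: 1.079111^0.5 = 1.038803
Geometric mean = 1.038803 - 1 = 0.038803
As percentage: 3.88%

3.88%


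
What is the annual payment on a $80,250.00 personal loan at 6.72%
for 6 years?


Formula: PMT = PV * r / (1 - (1+r)^(-n))
Denominator: 1 - (1 + 0.0672)^(-6) = 0.323099
Numerator: $80,250.00 * 0.0672 = 5392.8
PMT = 5392.8 / 0.323099 = $16,690.86

$16,690.86


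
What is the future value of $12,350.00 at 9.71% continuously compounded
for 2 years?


Formula: FV = P * e^(r*t)
Exponent: r*t = 0.0971 * 2 = 0.1942
e^(0.1942) = 1.214339
FV = $12,350.00 * 1.214339 = $14,997.09

$14,997.09


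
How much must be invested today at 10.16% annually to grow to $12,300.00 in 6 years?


Formula: PV = FV / (1 + r)^n
Substituting: PV = $12,300.00 / (1 + 0.1016)^6
Discount factor: (1.1016)^6 = 1.787078
PV = $12,300.00 / 1.787078 = $6,882.74

$6,882.74


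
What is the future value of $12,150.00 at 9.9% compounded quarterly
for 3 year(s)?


Formula: FV = P * (1 + r/m)^(m*t)
Period rate: r/m = 0.099 / 4 = 0.02475
Total periods: m*t = 4 * 3 = 12
Growth factor: (1 + 0.02475)^12 = 1.340958
FV = $12,150.00 * 1.340958 = $16,292.64

$16,292.64


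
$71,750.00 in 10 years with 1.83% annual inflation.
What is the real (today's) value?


Formula: Real value = nominal / (1 + inflation)^years
Price level: (1 + 0.0183)^10 = 1.19883
Real value = $71,750.00 / 1.19883 = $59,850.04

$59,850.04


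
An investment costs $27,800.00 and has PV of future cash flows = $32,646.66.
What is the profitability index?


Formula: PI = PV(cash flows) / initial investment
Substituting: PI = $32,646.66 / $27,800.00
PI = 1.1743

1.1743


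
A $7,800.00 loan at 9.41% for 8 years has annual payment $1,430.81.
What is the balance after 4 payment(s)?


Formula: Balance = PV*(1+r)^k - PMT*((1+r)^k - 1)/r
Growth: (1 + 0.0941)^4 = 1.43294
Accumulated factor: ((1+r)^k - 1)/r = 4.600852
Balance = $7,800.00 * 1.43294 - $1,430.81 * 4.600852
Balance = $4,593.99

$4,593.99


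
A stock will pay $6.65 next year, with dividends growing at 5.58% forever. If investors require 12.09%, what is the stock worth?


Formula: P = D1 / (r - g)
Spread: r - g = 0.1209 - 0.0558 = 0.0651
Substituting: P = $6.65 / 0.0651
P = $102.15

$102.15


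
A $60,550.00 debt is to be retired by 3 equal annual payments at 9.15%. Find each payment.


Formula: PMT = PV * r / (1 - (1+r)^(-n))
Denominator: 1 - (1 + 0.0915)^(-3) = 0.230996
Numerator: $60,550.00 * 0.0915 = 5540.325
PMT = 5540.325 / 0.230996 = $23,984.54

$23,984.54


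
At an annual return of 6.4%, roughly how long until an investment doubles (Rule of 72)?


Formula: Years ≈ 72 / r
Substituting: Years ≈ 72 / 6.4
Years ≈ 11.2

11.2 years


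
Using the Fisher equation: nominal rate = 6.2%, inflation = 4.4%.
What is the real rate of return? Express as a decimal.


Formula: (1 + r_real) = (1 + r_nom) / (1 + inflation)
Substituting: (1 + r_real) = 1.062 / 1.044
(1 + r_real) = 1.017241
r_real = 1.017241 - 1 = 0.017241

0.017241


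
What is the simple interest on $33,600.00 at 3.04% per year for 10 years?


Formula: I = P * r * t
Substituting: I = $33,600.00 * 0.0304 * 10
Step: I = $33,600.00 * 0.304
I = $10,214.40

$10,214.40


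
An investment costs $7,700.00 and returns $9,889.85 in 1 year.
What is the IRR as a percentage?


Formula: IRR = C1/C0 - 1
Substituting: IRR = $9,889.85 / $7,700.00 - 1
Ratio: 1.284396 - 1 = 0.284396
IRR = 28.4396%

28.4396%


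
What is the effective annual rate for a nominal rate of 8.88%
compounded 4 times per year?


Formula: EAR = (1 + r/m)^m - 1
Period rate: r/m = 0.0888 / 4 = 0.0222
Compounding: (1 + 0.0222)^4 = 1.091801
EAR = 1.091801 - 1 = 0.091801

0.091801


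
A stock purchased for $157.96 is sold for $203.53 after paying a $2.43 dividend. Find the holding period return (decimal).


Formula: HPR = (P1 - P0 + D) / P0
Gain: $203.53 - $157.96 + $2.43 = $48.00
HPR = $48.00 / $157.96 = 0.3039

0.3039


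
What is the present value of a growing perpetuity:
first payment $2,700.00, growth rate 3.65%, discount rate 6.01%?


Formula: PV = C / (r - g)
Spread: r - g = 0.0601 - 0.0365 = 0.0236
Substituting: PV = $2,700.00 / 0.0236
PV = $114,406.78

$114,406.78


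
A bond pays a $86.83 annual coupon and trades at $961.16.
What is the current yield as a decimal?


Formula: Current yield = annual coupon / price
Substituting: CY = $86.83 / $961.16
CY = 0.090339

0.090339


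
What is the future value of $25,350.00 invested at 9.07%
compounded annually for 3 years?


Formula: FV = P * (1 + r)^n
Substituting: FV = $25,350.00 * (1 + 0.0907)^3
Growth factor: (1.0907)^3 = 1.297526
FV = $25,350.00 * 1.297526 = $32,892.27

$32,892.27


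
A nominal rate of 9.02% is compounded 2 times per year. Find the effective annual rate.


Formula: EAR = (1 + r/m)^m - 1
Period rate: r/m = 0.0902 / 2 = 0.0451
Compounding: (1 + 0.0451)^2 = 1.092234
EAR = 1.092234 - 1 = 0.092234

0.092234


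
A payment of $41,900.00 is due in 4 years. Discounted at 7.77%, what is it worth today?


Formula: PV = FV / (1 + r)^n
Substituting: PV = $41,900.00 / (1 + 0.0777)^4
Discount factor: (1.0777)^4 = 1.348937
PV = $41,900.00 / 1.348937 = $31,061.50

$31,061.50


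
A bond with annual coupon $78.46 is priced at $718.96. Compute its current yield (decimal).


Formula: Current yield = annual coupon / price
Substituting: CY = $78.46 / $718.96
CY = 0.10913

0.10913


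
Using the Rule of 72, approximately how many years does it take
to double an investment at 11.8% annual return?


Formula: Years ≈ 72 / r
Substituting: Years ≈ 72 / 11.8
Years ≈ 6.1

6.1 years
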